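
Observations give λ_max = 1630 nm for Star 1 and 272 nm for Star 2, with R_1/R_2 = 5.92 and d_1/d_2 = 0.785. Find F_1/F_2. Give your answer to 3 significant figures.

0.0441

Wien's law: T_1/T_2 = λ_2/λ_1 = 272/1630 = 0.1669.
L_1/L_2 = (R_1/R_2)²(T_1/T_2)⁴ = (5.92)²(0.1669)⁴ = 0.02717.
F_1/F_2 = (L_1/L_2)/(d_1/d_2)² = 0.02717/(0.785)² = 0.04410.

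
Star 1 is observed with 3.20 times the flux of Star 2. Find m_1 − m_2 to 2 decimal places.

m_1 − m_2 = −2.5 log₁₀(F_1/F_2) = −2.5 log₁₀(3.20) = −2.5 × (0.505) = -1.263.

-1.26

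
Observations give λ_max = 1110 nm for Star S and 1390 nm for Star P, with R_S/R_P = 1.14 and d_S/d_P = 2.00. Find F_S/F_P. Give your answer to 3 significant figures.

0.799

Wien's law: T_S/T_P = λ_P/λ_S = 1390/1110 = 1.252.
L_S/L_P = (R_S/R_P)²(T_S/T_P)⁴ = (1.14)²(1.252)⁴ = 3.196.
F_S/F_P = (L_S/L_P)/(d_S/d_P)² = 3.196/(2.00)² = 0.7989.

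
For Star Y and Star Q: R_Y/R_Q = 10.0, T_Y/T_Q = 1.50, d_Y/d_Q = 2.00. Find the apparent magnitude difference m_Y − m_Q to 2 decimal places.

L_Y/L_Q = (10.0)²(1.50)⁴ = 506.2.
F_Y/F_Q = (L_Y/L_Q)/(d_Y/d_Q)² = 506.2/4.000 = 126.6.
m_Y − m_Q = −2.5 log₁₀(126.6) = -5.26.

-5.26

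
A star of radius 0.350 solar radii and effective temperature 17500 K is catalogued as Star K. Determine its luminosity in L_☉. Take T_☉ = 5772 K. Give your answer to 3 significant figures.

L/L_☉ = (R/R_☉)² (T/T_☉)⁴ = (0.350)² × (17500/5772)⁴
       = 0.1225 × (3.032)⁴ = 0.1225 × 84.50 = 10.35.

10.4 L_☉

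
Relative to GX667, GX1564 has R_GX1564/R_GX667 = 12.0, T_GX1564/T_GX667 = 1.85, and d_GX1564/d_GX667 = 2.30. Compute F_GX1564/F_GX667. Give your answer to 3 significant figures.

319

L_GX1564/L_GX667 = (R_GX1564/R_GX667)²(T_GX1564/T_GX667)⁴ = (12.0)² × (1.85)⁴ = 1687.
F_GX1564/F_GX667 = (L_GX1564/L_GX667)/(d_GX1564/d_GX667)² = 1687 / (2.30)² = 318.9.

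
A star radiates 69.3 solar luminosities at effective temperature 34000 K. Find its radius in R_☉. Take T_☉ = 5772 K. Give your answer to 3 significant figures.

R/R_☉ = √(L/L_☉) / (T/T_☉)² = √(69.3) / (5.891)²
       = 8.325 / 34.70 = 0.2399.

0.240 R_☉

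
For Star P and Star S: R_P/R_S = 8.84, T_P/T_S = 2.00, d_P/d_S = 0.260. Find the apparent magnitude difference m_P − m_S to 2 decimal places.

-10.67

L_P/L_S = (8.84)²(2.00)⁴ = 1250.
F_P/F_S = (L_P/L_S)/(d_P/d_S)² = 1250/0.06760 = 1.850×10^4.
m_P − m_S = −2.5 log₁₀(1.850×10^4) = -10.67.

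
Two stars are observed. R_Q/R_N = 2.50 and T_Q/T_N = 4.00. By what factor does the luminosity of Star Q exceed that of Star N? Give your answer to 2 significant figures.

From the Stefan–Boltzmann law, L ∝ R²T⁴, so
L_Q/L_N = (R_Q/R_N)² (T_Q/T_N)⁴ = (2.50)² × (4.00)⁴ = 6.250 × 256.0 = 1600.

1.6×10^3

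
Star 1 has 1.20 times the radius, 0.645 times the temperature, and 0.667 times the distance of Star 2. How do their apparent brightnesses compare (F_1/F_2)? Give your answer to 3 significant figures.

0.560

L_1/L_2 = (R_1/R_2)²(T_1/T_2)⁴ = (1.20)² × (0.645)⁴ = 0.2492.
F_1/F_2 = (L_1/L_2)/(d_1/d_2)² = 0.2492 / (0.667)² = 0.5602.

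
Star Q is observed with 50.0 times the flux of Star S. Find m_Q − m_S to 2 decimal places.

-4.25

m_Q − m_S = −2.5 log₁₀(F_Q/F_S) = −2.5 log₁₀(50.0) = −2.5 × (1.699) = -4.247.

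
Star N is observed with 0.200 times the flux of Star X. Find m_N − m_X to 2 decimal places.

1.75

m_N − m_X = −2.5 log₁₀(F_N/F_X) = −2.5 log₁₀(0.200) = −2.5 × (-0.699) = 1.747.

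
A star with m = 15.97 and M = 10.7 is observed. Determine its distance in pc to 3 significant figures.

m − M = 5 log₁₀(d/10 pc)
15.97 − (10.7) = 5.27 = 5 log₁₀(d/10)
d = 10 × 10^(5.27/5) = 10 × 10^1.054 = 113.2 pc.

113 pc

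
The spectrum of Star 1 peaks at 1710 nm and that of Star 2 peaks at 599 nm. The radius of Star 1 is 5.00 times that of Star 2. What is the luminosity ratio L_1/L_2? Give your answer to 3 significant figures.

Wien's law gives T ∝ 1/λ_max, so T_1/T_2 = λ_2/λ_1 = 599/1710 = 0.3503.
Then L ∝ R²T⁴ gives L_1/L_2 = (5.00)² × (0.3503)⁴ = 25.00 × 0.01506 = 0.3764.

0.376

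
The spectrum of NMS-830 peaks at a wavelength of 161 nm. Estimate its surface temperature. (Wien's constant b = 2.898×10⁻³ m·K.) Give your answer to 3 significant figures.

1.80×10^4 K

T = b/λ_max = 2.898×10⁻³ / (161×10⁻⁹) = 1.800×10^4 K.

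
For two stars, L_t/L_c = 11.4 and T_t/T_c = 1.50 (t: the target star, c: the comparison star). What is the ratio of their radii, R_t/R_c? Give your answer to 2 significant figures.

L ∝ R²T⁴ gives R ∝ √L / T², so
R_t/R_c = √(11.4) / (1.50)² = 3.376 / 2.250 = 1.501.

1.5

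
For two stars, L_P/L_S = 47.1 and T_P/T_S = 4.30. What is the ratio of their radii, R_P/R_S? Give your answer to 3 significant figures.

0.371

L ∝ R²T⁴ gives R ∝ √L / T², so
R_P/R_S = √(47.1) / (4.30)² = 6.863 / 18.49 = 0.3712.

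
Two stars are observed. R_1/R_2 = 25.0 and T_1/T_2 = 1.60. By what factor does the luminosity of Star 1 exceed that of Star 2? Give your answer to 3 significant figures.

From the Stefan–Boltzmann law, L ∝ R²T⁴, so
L_1/L_2 = (R_1/R_2)² (T_1/T_2)⁴ = (25.0)² × (1.60)⁴ = 625.0 × 6.554 = 4096.

4.10×10^3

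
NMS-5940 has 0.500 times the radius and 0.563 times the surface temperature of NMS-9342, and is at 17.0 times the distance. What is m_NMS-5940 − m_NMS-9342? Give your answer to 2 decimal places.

L_NMS-5940/L_NMS-9342 = (0.500)²(0.563)⁴ = 0.02512.
F_NMS-5940/F_NMS-9342 = (L_NMS-5940/L_NMS-9342)/(d_NMS-5940/d_NMS-9342)² = 0.02512/289.0 = 8.691×10^-5.
m_NMS-5940 − m_NMS-9342 = −2.5 log₁₀(8.691×10^-5) = 10.15.

10.15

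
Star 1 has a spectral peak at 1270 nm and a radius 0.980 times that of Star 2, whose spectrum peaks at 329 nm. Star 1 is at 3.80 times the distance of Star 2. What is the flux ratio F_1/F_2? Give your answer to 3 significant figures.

3.00×10^-4

Wien's law: T_1/T_2 = λ_2/λ_1 = 329/1270 = 0.2591.
L_1/L_2 = (R_1/R_2)²(T_1/T_2)⁴ = (0.980)²(0.2591)⁴ = 0.004325.
F_1/F_2 = (L_1/L_2)/(d_1/d_2)² = 0.004325/(3.80)² = 2.995×10^-4.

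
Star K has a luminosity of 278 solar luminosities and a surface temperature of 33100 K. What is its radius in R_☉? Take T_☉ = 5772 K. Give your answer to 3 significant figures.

R/R_☉ = √(L/L_☉) / (T/T_☉)² = √(278) / (5.735)²
       = 16.67 / 32.89 = 0.5070.

0.507 R_☉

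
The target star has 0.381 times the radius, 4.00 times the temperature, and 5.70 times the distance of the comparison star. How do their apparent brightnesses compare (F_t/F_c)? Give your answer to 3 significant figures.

L_t/L_c = (R_t/R_c)²(T_t/T_c)⁴ = (0.381)² × (4.00)⁴ = 37.16.
F_t/F_c = (L_t/L_c)/(d_t/d_c)² = 37.16 / (5.70)² = 1.144.

1.14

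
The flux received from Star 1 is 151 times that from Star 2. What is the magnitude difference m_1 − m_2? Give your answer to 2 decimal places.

-5.45

m_1 − m_2 = −2.5 log₁₀(F_1/F_2) = −2.5 log₁₀(151) = −2.5 × (2.179) = -5.447.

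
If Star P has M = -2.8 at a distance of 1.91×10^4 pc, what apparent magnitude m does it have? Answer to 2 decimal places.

m = M + 5 log₁₀(d/10 pc) = -2.8 + 5 log₁₀(1.91×10^4/10)
  = -2.8 + 5 × 3.281 = -2.8 + 16.41 = 13.61.

13.61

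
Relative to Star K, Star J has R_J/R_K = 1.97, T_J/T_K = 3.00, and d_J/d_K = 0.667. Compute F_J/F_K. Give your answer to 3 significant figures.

707

L_J/L_K = (R_J/R_K)²(T_J/T_K)⁴ = (1.97)² × (3.00)⁴ = 314.4.
F_J/F_K = (L_J/L_K)/(d_J/d_K)² = 314.4 / (0.667)² = 706.6.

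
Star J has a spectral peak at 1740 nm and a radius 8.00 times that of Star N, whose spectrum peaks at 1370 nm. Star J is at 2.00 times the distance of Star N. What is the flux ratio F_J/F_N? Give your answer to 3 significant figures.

6.15

Wien's law: T_J/T_N = λ_N/λ_J = 1370/1740 = 0.7874.
L_J/L_N = (R_J/R_N)²(T_J/T_N)⁴ = (8.00)²(0.7874)⁴ = 24.60.
F_J/F_N = (L_J/L_N)/(d_J/d_N)² = 24.60/(2.00)² = 6.149.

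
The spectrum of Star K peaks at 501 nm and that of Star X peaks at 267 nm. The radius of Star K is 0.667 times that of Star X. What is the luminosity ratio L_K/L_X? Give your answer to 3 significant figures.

Wien's law gives T ∝ 1/λ_max, so T_K/T_X = λ_X/λ_K = 267/501 = 0.5329.
Then L ∝ R²T⁴ gives L_K/L_X = (0.667)² × (0.5329)⁴ = 0.4449 × 0.08067 = 0.03589.

0.0359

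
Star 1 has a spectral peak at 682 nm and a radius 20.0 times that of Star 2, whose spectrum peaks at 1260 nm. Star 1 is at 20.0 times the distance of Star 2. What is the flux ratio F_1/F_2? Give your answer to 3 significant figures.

11.7

Wien's law: T_1/T_2 = λ_2/λ_1 = 1260/682 = 1.848.
L_1/L_2 = (R_1/R_2)²(T_1/T_2)⁴ = (20.0)²(1.848)⁴ = 4660.
F_1/F_2 = (L_1/L_2)/(d_1/d_2)² = 4660/(20.0)² = 11.65.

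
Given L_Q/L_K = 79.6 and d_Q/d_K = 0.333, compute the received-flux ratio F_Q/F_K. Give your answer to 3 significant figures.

F = L/(4πd²), so F_Q/F_K = (L_Q/L_K) / (d_Q/d_K)²
= 79.6 / (0.333)² = 79.6 / 0.1109 = 717.8.

718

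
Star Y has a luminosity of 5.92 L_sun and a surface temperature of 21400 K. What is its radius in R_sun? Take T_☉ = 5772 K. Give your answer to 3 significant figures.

0.177 R_sun

R/R_☉ = √(L/L_☉) / (T/T_☉)² = √(5.92) / (3.708)²
       = 2.433 / 13.75 = 0.1770.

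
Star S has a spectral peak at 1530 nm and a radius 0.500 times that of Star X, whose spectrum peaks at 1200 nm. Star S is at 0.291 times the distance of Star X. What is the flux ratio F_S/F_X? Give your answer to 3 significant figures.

Wien's law: T_S/T_X = λ_X/λ_S = 1200/1530 = 0.7843.
L_S/L_X = (R_S/R_X)²(T_S/T_X)⁴ = (0.500)²(0.7843)⁴ = 0.09460.
F_S/F_X = (L_S/L_X)/(d_S/d_X)² = 0.09460/(0.291)² = 1.117.

1.12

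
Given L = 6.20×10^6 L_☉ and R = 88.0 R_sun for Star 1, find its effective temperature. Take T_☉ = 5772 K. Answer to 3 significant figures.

3.07×10^4 K

T/T_☉ = (L/L_☉)^(1/4) / (R/R_☉)^(1/2)
T = 5772 × (6.20×10^6)^(1/4) / √(88.0) = 5772 × 49.90 / 9.381 = 3.070×10^4 K.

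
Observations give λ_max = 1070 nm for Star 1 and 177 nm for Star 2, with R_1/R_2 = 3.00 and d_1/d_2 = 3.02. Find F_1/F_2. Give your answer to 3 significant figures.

7.39×10^-4

Wien's law: T_1/T_2 = λ_2/λ_1 = 177/1070 = 0.1654.
L_1/L_2 = (R_1/R_2)²(T_1/T_2)⁴ = (3.00)²(0.1654)⁴ = 0.006739.
F_1/F_2 = (L_1/L_2)/(d_1/d_2)² = 0.006739/(3.02)² = 7.389×10^-4.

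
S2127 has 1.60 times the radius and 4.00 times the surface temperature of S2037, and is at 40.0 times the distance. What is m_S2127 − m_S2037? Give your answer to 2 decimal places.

L_S2127/L_S2037 = (1.60)²(4.00)⁴ = 655.4.
F_S2127/F_S2037 = (L_S2127/L_S2037)/(d_S2127/d_S2037)² = 655.4/1600 = 0.4096.
m_S2127 − m_S2037 = −2.5 log₁₀(0.4096) = 0.97.

0.97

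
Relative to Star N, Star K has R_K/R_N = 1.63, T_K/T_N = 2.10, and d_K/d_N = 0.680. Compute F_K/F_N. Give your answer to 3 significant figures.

L_K/L_N = (R_K/R_N)²(T_K/T_N)⁴ = (1.63)² × (2.10)⁴ = 51.67.
F_K/F_N = (L_K/L_N)/(d_K/d_N)² = 51.67 / (0.680)² = 111.7.

112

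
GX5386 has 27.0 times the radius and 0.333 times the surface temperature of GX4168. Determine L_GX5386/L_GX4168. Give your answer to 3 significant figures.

From the Stefan–Boltzmann law, L ∝ R²T⁴, so
L_GX5386/L_GX4168 = (R_GX5386/R_GX4168)² (T_GX5386/T_GX4168)⁴ = (27.0)² × (0.333)⁴ = 729.0 × 0.01230 = 8.964.

8.96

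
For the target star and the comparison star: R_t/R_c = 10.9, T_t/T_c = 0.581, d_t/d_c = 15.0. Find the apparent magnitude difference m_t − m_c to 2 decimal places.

L_t/L_c = (10.9)²(0.581)⁴ = 13.54.
F_t/F_c = (L_t/L_c)/(d_t/d_c)² = 13.54/225.0 = 0.06017.
m_t − m_c = −2.5 log₁₀(0.06017) = 3.05.

3.05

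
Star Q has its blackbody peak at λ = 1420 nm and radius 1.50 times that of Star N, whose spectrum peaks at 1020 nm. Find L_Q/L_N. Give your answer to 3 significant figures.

0.599

Wien's law gives T ∝ 1/λ_max, so T_Q/T_N = λ_N/λ_Q = 1020/1420 = 0.7183.
Then L ∝ R²T⁴ gives L_Q/L_N = (1.50)² × (0.7183)⁴ = 2.250 × 0.2662 = 0.5990.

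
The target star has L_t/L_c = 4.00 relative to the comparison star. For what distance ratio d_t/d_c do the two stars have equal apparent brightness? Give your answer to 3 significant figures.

2.00

Equal flux requires L_t/d_t² = L_c/d_c², so d_t/d_c = √(L_t/L_c)
= √(4.00) = 2.000.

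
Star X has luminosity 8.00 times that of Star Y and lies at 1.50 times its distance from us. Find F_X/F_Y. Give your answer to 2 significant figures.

3.6

F = L/(4πd²), so F_X/F_Y = (L_X/L_Y) / (d_X/d_Y)²
= 8.00 / (1.50)² = 8.00 / 2.250 = 3.556.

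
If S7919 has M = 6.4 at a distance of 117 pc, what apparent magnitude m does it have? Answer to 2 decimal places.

11.74

m = M + 5 log₁₀(d/10 pc) = 6.4 + 5 log₁₀(117/10)
  = 6.4 + 5 × 1.068 = 6.4 + 5.34 = 11.74.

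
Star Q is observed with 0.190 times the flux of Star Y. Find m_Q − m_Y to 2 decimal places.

1.80

m_Q − m_Y = −2.5 log₁₀(F_Q/F_Y) = −2.5 log₁₀(0.190) = −2.5 × (-0.721) = 1.803.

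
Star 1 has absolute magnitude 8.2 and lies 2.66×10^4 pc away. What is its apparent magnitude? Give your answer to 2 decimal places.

m = M + 5 log₁₀(d/10 pc) = 8.2 + 5 log₁₀(2.66×10^4/10)
  = 8.2 + 5 × 3.425 = 8.2 + 17.12 = 25.32.

25.32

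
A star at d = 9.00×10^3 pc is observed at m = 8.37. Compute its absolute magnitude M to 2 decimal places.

M = m − 5 log₁₀(d/10 pc) = 8.37 − 5 log₁₀(9.00×10^3/10)
  = 8.37 − 5 × 2.954 = 8.37 − 14.77 = -6.40.

-6.40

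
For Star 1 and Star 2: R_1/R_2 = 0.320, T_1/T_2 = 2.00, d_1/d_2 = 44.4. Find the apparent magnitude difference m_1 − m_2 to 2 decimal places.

7.70

L_1/L_2 = (0.320)²(2.00)⁴ = 1.638.
F_1/F_2 = (L_1/L_2)/(d_1/d_2)² = 1.638/1971 = 8.311×10^-4.
m_1 − m_2 = −2.5 log₁₀(8.311×10^-4) = 7.70.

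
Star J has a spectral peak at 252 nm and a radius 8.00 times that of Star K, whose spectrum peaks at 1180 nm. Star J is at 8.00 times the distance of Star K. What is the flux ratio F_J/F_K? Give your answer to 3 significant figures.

481

Wien's law: T_J/T_K = λ_K/λ_J = 1180/252 = 4.683.
L_J/L_K = (R_J/R_K)²(T_J/T_K)⁴ = (8.00)²(4.683)⁴ = 3.077×10^4.
F_J/F_K = (L_J/L_K)/(d_J/d_K)² = 3.077×10^4/(8.00)² = 480.8.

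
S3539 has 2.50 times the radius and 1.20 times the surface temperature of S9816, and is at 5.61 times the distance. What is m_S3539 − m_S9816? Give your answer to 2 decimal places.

L_S3539/L_S9816 = (2.50)²(1.20)⁴ = 12.96.
F_S3539/F_S9816 = (L_S3539/L_S9816)/(d_S3539/d_S9816)² = 12.96/31.47 = 0.4118.
m_S3539 − m_S9816 = −2.5 log₁₀(0.4118) = 0.96.

0.96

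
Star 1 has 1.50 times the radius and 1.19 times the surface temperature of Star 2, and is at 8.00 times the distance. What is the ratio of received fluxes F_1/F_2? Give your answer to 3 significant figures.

L_1/L_2 = (R_1/R_2)²(T_1/T_2)⁴ = (1.50)² × (1.19)⁴ = 4.512.
F_1/F_2 = (L_1/L_2)/(d_1/d_2)² = 4.512 / (8.00)² = 0.07050.

0.0705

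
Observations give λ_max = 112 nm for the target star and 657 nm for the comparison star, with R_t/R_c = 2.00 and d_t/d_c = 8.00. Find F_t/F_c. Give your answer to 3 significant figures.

Wien's law: T_t/T_c = λ_c/λ_t = 657/112 = 5.866.
L_t/L_c = (R_t/R_c)²(T_t/T_c)⁴ = (2.00)²(5.866)⁴ = 4736.
F_t/F_c = (L_t/L_c)/(d_t/d_c)² = 4736/(8.00)² = 74.01.

74.0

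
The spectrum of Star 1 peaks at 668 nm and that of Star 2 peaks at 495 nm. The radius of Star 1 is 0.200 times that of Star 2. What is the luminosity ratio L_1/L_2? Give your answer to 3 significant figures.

0.0121

Wien's law gives T ∝ 1/λ_max, so T_1/T_2 = λ_2/λ_1 = 495/668 = 0.7410.
Then L ∝ R²T⁴ gives L_1/L_2 = (0.200)² × (0.7410)⁴ = 0.04000 × 0.3015 = 0.01206.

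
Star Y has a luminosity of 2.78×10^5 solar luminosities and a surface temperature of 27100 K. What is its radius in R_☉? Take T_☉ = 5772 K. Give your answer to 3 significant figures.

23.9 R_☉

R/R_☉ = √(L/L_☉) / (T/T_☉)² = √(2.78×10^5) / (4.695)²
       = 527.3 / 22.04 = 23.92.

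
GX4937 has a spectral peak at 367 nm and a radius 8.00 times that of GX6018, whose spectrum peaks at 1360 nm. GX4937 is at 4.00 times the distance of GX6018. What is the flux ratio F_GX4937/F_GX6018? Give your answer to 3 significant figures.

754

Wien's law: T_GX4937/T_GX6018 = λ_GX6018/λ_GX4937 = 1360/367 = 3.706.
L_GX4937/L_GX6018 = (R_GX4937/R_GX6018)²(T_GX4937/T_GX6018)⁴ = (8.00)²(3.706)⁴ = 1.207×10^4.
F_GX4937/F_GX6018 = (L_GX4937/L_GX6018)/(d_GX4937/d_GX6018)² = 1.207×10^4/(4.00)² = 754.3.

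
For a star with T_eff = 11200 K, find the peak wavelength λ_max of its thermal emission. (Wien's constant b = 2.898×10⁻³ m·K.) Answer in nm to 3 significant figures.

259 nm

λ_max = b/T = 2.898×10⁻³ / 11200 = 2.59×10^-7 m = 258.8 nm.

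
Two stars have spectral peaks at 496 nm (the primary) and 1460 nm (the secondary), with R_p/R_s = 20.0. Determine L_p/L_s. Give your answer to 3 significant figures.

3.00×10^4

Wien's law gives T ∝ 1/λ_max, so T_p/T_s = λ_s/λ_p = 1460/496 = 2.944.
Then L ∝ R²T⁴ gives L_p/L_s = (20.0)² × (2.944)⁴ = 400.0 × 75.07 = 3.003×10^4.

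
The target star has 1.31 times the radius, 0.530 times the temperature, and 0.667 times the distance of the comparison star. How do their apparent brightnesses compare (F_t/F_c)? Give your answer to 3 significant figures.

0.304

L_t/L_c = (R_t/R_c)²(T_t/T_c)⁴ = (1.31)² × (0.530)⁴ = 0.1354.
F_t/F_c = (L_t/L_c)/(d_t/d_c)² = 0.1354 / (0.667)² = 0.3044.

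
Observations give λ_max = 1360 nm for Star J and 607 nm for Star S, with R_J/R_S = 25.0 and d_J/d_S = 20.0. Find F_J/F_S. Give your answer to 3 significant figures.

0.0620

Wien's law: T_J/T_S = λ_S/λ_J = 607/1360 = 0.4463.
L_J/L_S = (R_J/R_S)²(T_J/T_S)⁴ = (25.0)²(0.4463)⁴ = 24.80.
F_J/F_S = (L_J/L_S)/(d_J/d_S)² = 24.80/(20.0)² = 0.06200.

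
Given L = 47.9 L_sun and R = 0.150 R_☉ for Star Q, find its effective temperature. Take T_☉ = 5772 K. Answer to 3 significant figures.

T/T_☉ = (L/L_☉)^(1/4) / (R/R_☉)^(1/2)
T = 5772 × (47.9)^(1/4) / √(0.150) = 5772 × 2.631 / 0.3873 = 3.921×10^4 K.

3.92×10^4 K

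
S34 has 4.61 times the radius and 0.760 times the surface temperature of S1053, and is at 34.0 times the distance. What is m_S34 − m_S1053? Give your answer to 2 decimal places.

5.53

L_S34/L_S1053 = (4.61)²(0.760)⁴ = 7.090.
F_S34/F_S1053 = (L_S34/L_S1053)/(d_S34/d_S1053)² = 7.090/1156 = 0.006133.
m_S34 − m_S1053 = −2.5 log₁₀(0.006133) = 5.53.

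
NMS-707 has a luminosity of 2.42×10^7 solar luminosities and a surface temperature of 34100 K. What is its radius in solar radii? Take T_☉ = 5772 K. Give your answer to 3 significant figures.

141 solar radii

R/R_☉ = √(L/L_☉) / (T/T_☉)² = √(2.42×10^7) / (5.908)²
       = 4919 / 34.90 = 140.9.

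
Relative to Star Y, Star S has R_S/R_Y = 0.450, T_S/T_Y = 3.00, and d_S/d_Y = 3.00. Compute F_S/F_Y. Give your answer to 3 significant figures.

1.82

L_S/L_Y = (R_S/R_Y)²(T_S/T_Y)⁴ = (0.450)² × (3.00)⁴ = 16.40.
F_S/F_Y = (L_S/L_Y)/(d_S/d_Y)² = 16.40 / (3.00)² = 1.823.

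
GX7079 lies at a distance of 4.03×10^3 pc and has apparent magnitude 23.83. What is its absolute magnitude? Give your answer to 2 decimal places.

10.80

M = m − 5 log₁₀(d/10 pc) = 23.83 − 5 log₁₀(4.03×10^3/10)
  = 23.83 − 5 × 2.605 = 23.83 − 13.03 = 10.80.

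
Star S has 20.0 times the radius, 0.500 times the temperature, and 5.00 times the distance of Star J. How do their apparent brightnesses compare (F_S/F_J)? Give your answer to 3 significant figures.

1.00

L_S/L_J = (R_S/R_J)²(T_S/T_J)⁴ = (20.0)² × (0.500)⁴ = 25.00.
F_S/F_J = (L_S/L_J)/(d_S/d_J)² = 25.00 / (5.00)² = 1.000.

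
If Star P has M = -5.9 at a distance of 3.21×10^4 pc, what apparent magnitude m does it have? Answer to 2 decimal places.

11.63

m = M + 5 log₁₀(d/10 pc) = -5.9 + 5 log₁₀(3.21×10^4/10)
  = -5.9 + 5 × 3.507 = -5.9 + 17.53 = 11.63.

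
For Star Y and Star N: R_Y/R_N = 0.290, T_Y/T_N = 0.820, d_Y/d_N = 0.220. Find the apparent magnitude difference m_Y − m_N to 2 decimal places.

L_Y/L_N = (0.290)²(0.820)⁴ = 0.03802.
F_Y/F_N = (L_Y/L_N)/(d_Y/d_N)² = 0.03802/0.04840 = 0.7856.
m_Y − m_N = −2.5 log₁₀(0.7856) = 0.26.

0.26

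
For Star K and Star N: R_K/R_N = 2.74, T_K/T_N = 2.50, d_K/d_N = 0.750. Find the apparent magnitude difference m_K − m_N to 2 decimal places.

-6.79

L_K/L_N = (2.74)²(2.50)⁴ = 293.3.
F_K/F_N = (L_K/L_N)/(d_K/d_N)² = 293.3/0.5625 = 521.4.
m_K − m_N = −2.5 log₁₀(521.4) = -6.79.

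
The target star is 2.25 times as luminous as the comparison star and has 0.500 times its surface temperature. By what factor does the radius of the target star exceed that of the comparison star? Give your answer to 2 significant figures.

6.0

L ∝ R²T⁴ gives R ∝ √L / T², so
R_t/R_c = √(2.25) / (0.500)² = 1.500 / 0.2500 = 6.000.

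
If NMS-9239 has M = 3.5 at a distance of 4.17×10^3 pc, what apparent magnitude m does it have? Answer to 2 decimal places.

16.60

m = M + 5 log₁₀(d/10 pc) = 3.5 + 5 log₁₀(4.17×10^3/10)
  = 3.5 + 5 × 2.620 = 3.5 + 13.10 = 16.60.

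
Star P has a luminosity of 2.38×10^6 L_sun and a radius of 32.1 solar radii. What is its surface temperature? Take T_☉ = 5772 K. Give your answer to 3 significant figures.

T/T_☉ = (L/L_☉)^(1/4) / (R/R_☉)^(1/2)
T = 5772 × (2.38×10^6)^(1/4) / √(32.1) = 5772 × 39.28 / 5.666 = 4.001×10^4 K.

4.00×10^4 K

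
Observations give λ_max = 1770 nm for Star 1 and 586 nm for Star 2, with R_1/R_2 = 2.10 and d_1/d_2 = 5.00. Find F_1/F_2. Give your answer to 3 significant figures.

Wien's law: T_1/T_2 = λ_2/λ_1 = 586/1770 = 0.3311.
L_1/L_2 = (R_1/R_2)²(T_1/T_2)⁴ = (2.10)²(0.3311)⁴ = 0.05298.
F_1/F_2 = (L_1/L_2)/(d_1/d_2)² = 0.05298/(5.00)² = 0.002119.

0.00212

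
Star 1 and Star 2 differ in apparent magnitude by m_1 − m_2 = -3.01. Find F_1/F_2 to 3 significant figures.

F_1/F_2 = 10^(−(m_1 − m_2)/2.5) = 10^(3.01/2.5) = 10^1.204 = 16.00.

16.0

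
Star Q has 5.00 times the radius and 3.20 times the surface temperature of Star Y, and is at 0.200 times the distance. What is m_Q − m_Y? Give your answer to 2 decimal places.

L_Q/L_Y = (5.00)²(3.20)⁴ = 2621.
F_Q/F_Y = (L_Q/L_Y)/(d_Q/d_Y)² = 2621/0.04000 = 6.554×10^4.
m_Q − m_Y = −2.5 log₁₀(6.554×10^4) = -12.04.

-12.04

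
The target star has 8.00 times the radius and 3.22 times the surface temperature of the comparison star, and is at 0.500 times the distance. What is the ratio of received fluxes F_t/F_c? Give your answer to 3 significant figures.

L_t/L_c = (R_t/R_c)²(T_t/T_c)⁴ = (8.00)² × (3.22)⁴ = 6880.
F_t/F_c = (L_t/L_c)/(d_t/d_c)² = 6880 / (0.500)² = 2.752×10^4.

2.75×10^4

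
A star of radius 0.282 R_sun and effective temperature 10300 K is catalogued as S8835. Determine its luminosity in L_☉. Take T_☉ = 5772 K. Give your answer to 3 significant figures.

0.806 L_☉

L/L_☉ = (R/R_☉)² (T/T_☉)⁴ = (0.282)² × (10300/5772)⁴
       = 0.07952 × (1.784)⁴ = 0.07952 × 10.14 = 0.8064.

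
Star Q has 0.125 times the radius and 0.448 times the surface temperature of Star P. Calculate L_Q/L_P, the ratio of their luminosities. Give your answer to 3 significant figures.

From the Stefan–Boltzmann law, L ∝ R²T⁴, so
L_Q/L_P = (R_Q/R_P)² (T_Q/T_P)⁴ = (0.125)² × (0.448)⁴ = 0.01562 × 0.04028 = 6.294×10^-4.

6.29×10^-4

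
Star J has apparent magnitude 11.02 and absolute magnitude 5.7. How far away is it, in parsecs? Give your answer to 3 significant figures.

116 pc

m − M = 5 log₁₀(d/10 pc)
11.02 − (5.7) = 5.32 = 5 log₁₀(d/10)
d = 10 × 10^(5.32/5) = 10 × 10^1.064 = 115.9 pc.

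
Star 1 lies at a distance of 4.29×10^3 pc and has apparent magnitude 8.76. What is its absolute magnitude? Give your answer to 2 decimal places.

M = m − 5 log₁₀(d/10 pc) = 8.76 − 5 log₁₀(4.29×10^3/10)
  = 8.76 − 5 × 2.632 = 8.76 − 13.16 = -4.40.

-4.40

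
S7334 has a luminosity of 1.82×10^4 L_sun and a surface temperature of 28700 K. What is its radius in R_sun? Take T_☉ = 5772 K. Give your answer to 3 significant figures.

5.46 R_sun

R/R_☉ = √(L/L_☉) / (T/T_☉)² = √(1.82×10^4) / (4.972)²
       = 134.9 / 24.72 = 5.457.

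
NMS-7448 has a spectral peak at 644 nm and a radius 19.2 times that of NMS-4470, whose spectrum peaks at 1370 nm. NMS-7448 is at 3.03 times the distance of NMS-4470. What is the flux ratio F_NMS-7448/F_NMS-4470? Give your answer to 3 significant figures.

Wien's law: T_NMS-7448/T_NMS-4470 = λ_NMS-4470/λ_NMS-7448 = 1370/644 = 2.127.
L_NMS-7448/L_NMS-4470 = (R_NMS-7448/R_NMS-4470)²(T_NMS-7448/T_NMS-4470)⁴ = (19.2)²(2.127)⁴ = 7550.
F_NMS-7448/F_NMS-4470 = (L_NMS-7448/L_NMS-4470)/(d_NMS-7448/d_NMS-4470)² = 7550/(3.03)² = 822.3.

822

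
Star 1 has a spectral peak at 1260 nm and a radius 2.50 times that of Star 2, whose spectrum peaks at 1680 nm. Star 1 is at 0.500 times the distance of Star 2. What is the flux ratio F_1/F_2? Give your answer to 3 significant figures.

Wien's law: T_1/T_2 = λ_2/λ_1 = 1680/1260 = 1.333.
L_1/L_2 = (R_1/R_2)²(T_1/T_2)⁴ = (2.50)²(1.333)⁴ = 19.75.
F_1/F_2 = (L_1/L_2)/(d_1/d_2)² = 19.75/(0.500)² = 79.01.

79.0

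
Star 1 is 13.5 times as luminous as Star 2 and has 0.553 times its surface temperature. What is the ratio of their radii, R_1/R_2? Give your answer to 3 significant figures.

12.0

L ∝ R²T⁴ gives R ∝ √L / T², so
R_1/R_2 = √(13.5) / (0.553)² = 3.674 / 0.3058 = 12.01.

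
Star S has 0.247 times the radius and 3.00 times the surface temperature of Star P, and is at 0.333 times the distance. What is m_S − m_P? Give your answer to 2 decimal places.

-4.12

L_S/L_P = (0.247)²(3.00)⁴ = 4.942.
F_S/F_P = (L_S/L_P)/(d_S/d_P)² = 4.942/0.1109 = 44.56.
m_S − m_P = −2.5 log₁₀(44.56) = -4.12.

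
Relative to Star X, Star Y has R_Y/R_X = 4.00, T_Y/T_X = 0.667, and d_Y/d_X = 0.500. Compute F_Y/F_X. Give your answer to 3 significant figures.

12.7

L_Y/L_X = (R_Y/R_X)²(T_Y/T_X)⁴ = (4.00)² × (0.667)⁴ = 3.167.
F_Y/F_X = (L_Y/L_X)/(d_Y/d_X)² = 3.167 / (0.500)² = 12.67.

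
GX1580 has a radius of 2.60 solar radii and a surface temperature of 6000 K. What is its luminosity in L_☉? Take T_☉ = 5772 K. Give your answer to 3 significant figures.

L/L_☉ = (R/R_☉)² (T/T_☉)⁴ = (2.60)² × (6000/5772)⁴
       = 6.760 × (1.040)⁴ = 6.760 × 1.168 = 7.893.

7.89 L_☉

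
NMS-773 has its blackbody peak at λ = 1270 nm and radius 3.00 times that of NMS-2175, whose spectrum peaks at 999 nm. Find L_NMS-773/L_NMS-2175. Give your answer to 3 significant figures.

3.45

Wien's law gives T ∝ 1/λ_max, so T_NMS-773/T_NMS-2175 = λ_NMS-2175/λ_NMS-773 = 999/1270 = 0.7866.
Then L ∝ R²T⁴ gives L_NMS-773/L_NMS-2175 = (3.00)² × (0.7866)⁴ = 9.000 × 0.3829 = 3.446.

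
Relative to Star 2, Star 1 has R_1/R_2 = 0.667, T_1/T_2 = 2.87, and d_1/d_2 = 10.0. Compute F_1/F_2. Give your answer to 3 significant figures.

0.302

L_1/L_2 = (R_1/R_2)²(T_1/T_2)⁴ = (0.667)² × (2.87)⁴ = 30.18.
F_1/F_2 = (L_1/L_2)/(d_1/d_2)² = 30.18 / (10.0)² = 0.3018.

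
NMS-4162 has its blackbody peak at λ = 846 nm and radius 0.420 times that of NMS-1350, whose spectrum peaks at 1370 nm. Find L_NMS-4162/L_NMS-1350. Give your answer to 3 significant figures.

1.21

Wien's law gives T ∝ 1/λ_max, so T_NMS-4162/T_NMS-1350 = λ_NMS-1350/λ_NMS-4162 = 1370/846 = 1.619.
Then L ∝ R²T⁴ gives L_NMS-4162/L_NMS-1350 = (0.420)² × (1.619)⁴ = 0.1764 × 6.877 = 1.213.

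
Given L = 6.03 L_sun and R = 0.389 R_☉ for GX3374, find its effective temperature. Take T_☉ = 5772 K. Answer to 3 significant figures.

T/T_☉ = (L/L_☉)^(1/4) / (R/R_☉)^(1/2)
T = 5772 × (6.03)^(1/4) / √(0.389) = 5772 × 1.567 / 0.6237 = 1.450×10^4 K.

1.45×10^4 K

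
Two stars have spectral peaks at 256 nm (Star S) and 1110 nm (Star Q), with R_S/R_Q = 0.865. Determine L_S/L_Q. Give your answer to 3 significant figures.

Wien's law gives T ∝ 1/λ_max, so T_S/T_Q = λ_Q/λ_S = 1110/256 = 4.336.
Then L ∝ R²T⁴ gives L_S/L_Q = (0.865)² × (4.336)⁴ = 0.7482 × 353.5 = 264.5.

264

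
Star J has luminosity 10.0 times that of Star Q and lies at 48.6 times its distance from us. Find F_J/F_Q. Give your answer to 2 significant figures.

F = L/(4πd²), so F_J/F_Q = (L_J/L_Q) / (d_J/d_Q)²
= 10.0 / (48.6)² = 10.0 / 2362 = 0.004234.

0.0042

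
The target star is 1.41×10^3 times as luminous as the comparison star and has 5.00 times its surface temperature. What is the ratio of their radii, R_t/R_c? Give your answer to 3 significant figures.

L ∝ R²T⁴ gives R ∝ √L / T², so
R_t/R_c = √(1.41×10^3) / (5.00)² = 37.55 / 25.00 = 1.502.

1.50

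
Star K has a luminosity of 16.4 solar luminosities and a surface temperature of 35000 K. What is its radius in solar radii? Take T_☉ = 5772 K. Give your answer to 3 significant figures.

0.110 solar radii

R/R_☉ = √(L/L_☉) / (T/T_☉)² = √(16.4) / (6.064)²
       = 4.050 / 36.77 = 0.1101.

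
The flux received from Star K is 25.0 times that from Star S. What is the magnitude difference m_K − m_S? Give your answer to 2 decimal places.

-3.49

m_K − m_S = −2.5 log₁₀(F_K/F_S) = −2.5 log₁₀(25.0) = −2.5 × (1.398) = -3.495.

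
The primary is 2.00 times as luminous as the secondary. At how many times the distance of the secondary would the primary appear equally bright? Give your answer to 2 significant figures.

1.4

Equal flux requires L_p/d_p² = L_s/d_s², so d_p/d_s = √(L_p/L_s)
= √(2.00) = 1.414.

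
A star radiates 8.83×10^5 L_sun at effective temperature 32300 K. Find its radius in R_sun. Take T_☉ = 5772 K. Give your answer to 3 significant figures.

30.0 R_sun

R/R_☉ = √(L/L_☉) / (T/T_☉)² = √(8.83×10^5) / (5.596)²
       = 939.7 / 31.31 = 30.01.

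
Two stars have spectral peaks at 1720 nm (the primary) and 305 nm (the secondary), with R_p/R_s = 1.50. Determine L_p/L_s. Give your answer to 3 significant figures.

0.00222

Wien's law gives T ∝ 1/λ_max, so T_p/T_s = λ_s/λ_p = 305/1720 = 0.1773.
Then L ∝ R²T⁴ gives L_p/L_s = (1.50)² × (0.1773)⁴ = 2.250 × 9.887×10^-4 = 0.002225.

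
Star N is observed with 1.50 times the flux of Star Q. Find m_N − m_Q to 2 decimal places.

m_N − m_Q = −2.5 log₁₀(F_N/F_Q) = −2.5 log₁₀(1.50) = −2.5 × (0.176) = -0.440.

-0.44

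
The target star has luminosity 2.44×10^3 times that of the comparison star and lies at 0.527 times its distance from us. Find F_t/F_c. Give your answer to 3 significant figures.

8.79×10^3

F = L/(4πd²), so F_t/F_c = (L_t/L_c) / (d_t/d_c)²
= 2.44×10^3 / (0.527)² = 2.44×10^3 / 0.2777 = 8786.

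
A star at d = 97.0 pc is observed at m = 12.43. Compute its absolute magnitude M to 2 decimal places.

M = m − 5 log₁₀(d/10 pc) = 12.43 − 5 log₁₀(97.0/10)
  = 12.43 − 5 × 0.987 = 12.43 − 4.93 = 7.50.

7.50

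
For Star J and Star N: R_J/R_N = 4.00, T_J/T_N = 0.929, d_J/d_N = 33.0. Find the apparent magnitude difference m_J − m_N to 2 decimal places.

4.90

L_J/L_N = (4.00)²(0.929)⁴ = 11.92.
F_J/F_N = (L_J/L_N)/(d_J/d_N)² = 11.92/1089 = 0.01094.
m_J − m_N = −2.5 log₁₀(0.01094) = 4.90.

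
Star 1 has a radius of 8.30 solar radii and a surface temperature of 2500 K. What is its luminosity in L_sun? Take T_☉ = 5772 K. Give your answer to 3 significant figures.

2.42 L_sun

L/L_☉ = (R/R_☉)² (T/T_☉)⁴ = (8.30)² × (2500/5772)⁴
       = 68.89 × (0.4331)⁴ = 68.89 × 0.03519 = 2.424.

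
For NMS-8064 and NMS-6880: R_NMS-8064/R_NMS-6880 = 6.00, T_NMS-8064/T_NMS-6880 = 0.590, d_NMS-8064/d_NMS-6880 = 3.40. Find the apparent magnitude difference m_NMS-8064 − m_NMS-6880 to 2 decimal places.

1.06

L_NMS-8064/L_NMS-6880 = (6.00)²(0.590)⁴ = 4.362.
F_NMS-8064/F_NMS-6880 = (L_NMS-8064/L_NMS-6880)/(d_NMS-8064/d_NMS-6880)² = 4.362/11.56 = 0.3774.
m_NMS-8064 − m_NMS-6880 = −2.5 log₁₀(0.3774) = 1.06.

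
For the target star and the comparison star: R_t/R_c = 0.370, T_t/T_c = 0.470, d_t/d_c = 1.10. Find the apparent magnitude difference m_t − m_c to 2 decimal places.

5.64

L_t/L_c = (0.370)²(0.470)⁴ = 0.006680.
F_t/F_c = (L_t/L_c)/(d_t/d_c)² = 0.006680/1.210 = 0.005521.
m_t − m_c = −2.5 log₁₀(0.005521) = 5.64.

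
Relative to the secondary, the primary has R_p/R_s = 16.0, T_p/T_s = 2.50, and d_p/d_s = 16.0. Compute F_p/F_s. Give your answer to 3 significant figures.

L_p/L_s = (R_p/R_s)²(T_p/T_s)⁴ = (16.0)² × (2.50)⁴ = 1.000×10^4.
F_p/F_s = (L_p/L_s)/(d_p/d_s)² = 1.000×10^4 / (16.0)² = 39.06.

39.1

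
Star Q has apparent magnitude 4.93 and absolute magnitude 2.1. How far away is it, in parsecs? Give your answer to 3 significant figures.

m − M = 5 log₁₀(d/10 pc)
4.93 − (2.1) = 2.83 = 5 log₁₀(d/10)
d = 10 × 10^(2.83/5) = 10 × 10^0.566 = 36.81 pc.

36.8 pc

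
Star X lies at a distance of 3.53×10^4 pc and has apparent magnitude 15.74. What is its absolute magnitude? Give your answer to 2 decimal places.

M = m − 5 log₁₀(d/10 pc) = 15.74 − 5 log₁₀(3.53×10^4/10)
  = 15.74 − 5 × 3.548 = 15.74 − 17.74 = -2.00.

-2.00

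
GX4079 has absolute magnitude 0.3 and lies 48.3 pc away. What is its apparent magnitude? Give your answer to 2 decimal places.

m = M + 5 log₁₀(d/10 pc) = 0.3 + 5 log₁₀(48.3/10)
  = 0.3 + 5 × 0.684 = 0.3 + 3.42 = 3.72.

3.72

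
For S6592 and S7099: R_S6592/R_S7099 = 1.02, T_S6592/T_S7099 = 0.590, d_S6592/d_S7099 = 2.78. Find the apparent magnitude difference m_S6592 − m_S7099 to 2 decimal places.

4.47

L_S6592/L_S7099 = (1.02)²(0.590)⁴ = 0.1261.
F_S6592/F_S7099 = (L_S6592/L_S7099)/(d_S6592/d_S7099)² = 0.1261/7.728 = 0.01631.
m_S6592 − m_S7099 = −2.5 log₁₀(0.01631) = 4.47.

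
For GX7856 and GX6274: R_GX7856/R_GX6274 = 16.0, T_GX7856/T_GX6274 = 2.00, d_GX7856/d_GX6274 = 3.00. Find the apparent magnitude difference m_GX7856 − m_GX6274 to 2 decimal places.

-6.65

L_GX7856/L_GX6274 = (16.0)²(2.00)⁴ = 4096.
F_GX7856/F_GX6274 = (L_GX7856/L_GX6274)/(d_GX7856/d_GX6274)² = 4096/9.000 = 455.1.
m_GX7856 − m_GX6274 = −2.5 log₁₀(455.1) = -6.65.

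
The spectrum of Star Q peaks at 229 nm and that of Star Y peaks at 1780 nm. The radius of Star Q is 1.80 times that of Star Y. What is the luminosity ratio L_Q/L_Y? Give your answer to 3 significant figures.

Wien's law gives T ∝ 1/λ_max, so T_Q/T_Y = λ_Y/λ_Q = 1780/229 = 7.773.
Then L ∝ R²T⁴ gives L_Q/L_Y = (1.80)² × (7.773)⁴ = 3.240 × 3650 = 1.183×10^4.

1.18×10^4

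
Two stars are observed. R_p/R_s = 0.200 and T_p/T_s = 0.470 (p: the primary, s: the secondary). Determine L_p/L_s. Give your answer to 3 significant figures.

0.00195

From the Stefan–Boltzmann law, L ∝ R²T⁴, so
L_p/L_s = (R_p/R_s)² (T_p/T_s)⁴ = (0.200)² × (0.470)⁴ = 0.04000 × 0.04880 = 0.001952.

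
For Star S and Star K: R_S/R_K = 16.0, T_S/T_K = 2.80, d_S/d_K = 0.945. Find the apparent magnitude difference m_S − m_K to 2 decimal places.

-10.62

L_S/L_K = (16.0)²(2.80)⁴ = 1.574×10^4.
F_S/F_K = (L_S/L_K)/(d_S/d_K)² = 1.574×10^4/0.8930 = 1.762×10^4.
m_S − m_K = −2.5 log₁₀(1.762×10^4) = -10.62.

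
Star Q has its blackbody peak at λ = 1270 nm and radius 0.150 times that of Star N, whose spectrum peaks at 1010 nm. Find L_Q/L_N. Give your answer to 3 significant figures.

Wien's law gives T ∝ 1/λ_max, so T_Q/T_N = λ_N/λ_Q = 1010/1270 = 0.7953.
Then L ∝ R²T⁴ gives L_Q/L_N = (0.150)² × (0.7953)⁴ = 0.02250 × 0.4000 = 0.009000.

0.00900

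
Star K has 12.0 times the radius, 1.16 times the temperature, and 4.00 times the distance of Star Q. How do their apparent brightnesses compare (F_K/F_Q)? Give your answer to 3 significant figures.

L_K/L_Q = (R_K/R_Q)²(T_K/T_Q)⁴ = (12.0)² × (1.16)⁴ = 260.7.
F_K/F_Q = (L_K/L_Q)/(d_K/d_Q)² = 260.7 / (4.00)² = 16.30.

16.3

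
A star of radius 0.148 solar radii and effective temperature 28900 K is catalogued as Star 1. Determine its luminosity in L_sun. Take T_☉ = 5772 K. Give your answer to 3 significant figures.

L/L_☉ = (R/R_☉)² (T/T_☉)⁴ = (0.148)² × (28900/5772)⁴
       = 0.02190 × (5.007)⁴ = 0.02190 × 628.5 = 13.77.

13.8 L_sun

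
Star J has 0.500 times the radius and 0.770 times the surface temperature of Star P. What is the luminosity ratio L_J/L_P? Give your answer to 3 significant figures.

0.0879

From the Stefan–Boltzmann law, L ∝ R²T⁴, so
L_J/L_P = (R_J/R_P)² (T_J/T_P)⁴ = (0.500)² × (0.770)⁴ = 0.2500 × 0.3515 = 0.08788.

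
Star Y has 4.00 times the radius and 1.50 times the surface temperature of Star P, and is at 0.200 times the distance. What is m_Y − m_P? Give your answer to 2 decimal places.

L_Y/L_P = (4.00)²(1.50)⁴ = 81.00.
F_Y/F_P = (L_Y/L_P)/(d_Y/d_P)² = 81.00/0.04000 = 2025.
m_Y − m_P = −2.5 log₁₀(2025) = -8.27.

-8.27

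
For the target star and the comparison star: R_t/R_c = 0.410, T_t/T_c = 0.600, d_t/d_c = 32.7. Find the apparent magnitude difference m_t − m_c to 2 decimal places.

11.73

L_t/L_c = (0.410)²(0.600)⁴ = 0.02179.
F_t/F_c = (L_t/L_c)/(d_t/d_c)² = 0.02179/1069 = 2.037×10^-5.
m_t − m_c = −2.5 log₁₀(2.037×10^-5) = 11.73.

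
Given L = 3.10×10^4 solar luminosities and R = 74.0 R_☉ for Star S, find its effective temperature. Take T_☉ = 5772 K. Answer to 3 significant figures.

T/T_☉ = (L/L_☉)^(1/4) / (R/R_☉)^(1/2)
T = 5772 × (3.10×10^4)^(1/4) / √(74.0) = 5772 × 13.27 / 8.602 = 8903 K.

8.90×10^3 K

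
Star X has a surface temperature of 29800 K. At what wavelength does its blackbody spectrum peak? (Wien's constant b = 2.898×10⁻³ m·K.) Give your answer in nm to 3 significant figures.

97.2 nm

λ_max = b/T = 2.898×10⁻³ / 29800 = 9.72×10^-8 m = 97.25 nm.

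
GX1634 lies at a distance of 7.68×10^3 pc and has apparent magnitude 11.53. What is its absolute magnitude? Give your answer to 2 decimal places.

M = m − 5 log₁₀(d/10 pc) = 11.53 − 5 log₁₀(7.68×10^3/10)
  = 11.53 − 5 × 2.885 = 11.53 − 14.43 = -2.90.

-2.90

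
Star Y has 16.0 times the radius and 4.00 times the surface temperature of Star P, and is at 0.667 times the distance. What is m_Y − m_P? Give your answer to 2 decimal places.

L_Y/L_P = (16.0)²(4.00)⁴ = 6.554×10^4.
F_Y/F_P = (L_Y/L_P)/(d_Y/d_P)² = 6.554×10^4/0.4449 = 1.473×10^5.
m_Y − m_P = −2.5 log₁₀(1.473×10^5) = -12.92.

-12.92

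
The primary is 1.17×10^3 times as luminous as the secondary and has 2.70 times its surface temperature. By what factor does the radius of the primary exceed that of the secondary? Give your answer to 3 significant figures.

4.69

L ∝ R²T⁴ gives R ∝ √L / T², so
R_p/R_s = √(1.17×10^3) / (2.70)² = 34.21 / 7.290 = 4.692.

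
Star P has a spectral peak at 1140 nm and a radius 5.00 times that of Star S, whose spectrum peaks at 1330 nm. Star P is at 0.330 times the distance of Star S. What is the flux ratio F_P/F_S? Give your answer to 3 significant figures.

425

Wien's law: T_P/T_S = λ_S/λ_P = 1330/1140 = 1.167.
L_P/L_S = (R_P/R_S)²(T_P/T_S)⁴ = (5.00)²(1.167)⁴ = 46.32.
F_P/F_S = (L_P/L_S)/(d_P/d_S)² = 46.32/(0.330)² = 425.3.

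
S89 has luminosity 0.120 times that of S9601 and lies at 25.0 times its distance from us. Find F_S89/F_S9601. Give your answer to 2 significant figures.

1.9×10^-4

F = L/(4πd²), so F_S89/F_S9601 = (L_S89/L_S9601) / (d_S89/d_S9601)²
= 0.120 / (25.0)² = 0.120 / 625.0 = 1.920×10^-4.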